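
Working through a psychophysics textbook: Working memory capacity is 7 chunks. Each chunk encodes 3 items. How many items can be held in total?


Total items = chunks * items_per_chunk
= 7 * 3
= 21


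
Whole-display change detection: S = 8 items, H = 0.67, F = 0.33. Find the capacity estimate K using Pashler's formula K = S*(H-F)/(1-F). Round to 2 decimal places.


K = S * (H - F) / (1 - F)
H - F = 0.34
1 - F = 0.67
K = 8 * 0.34 / 0.67
= 4.06


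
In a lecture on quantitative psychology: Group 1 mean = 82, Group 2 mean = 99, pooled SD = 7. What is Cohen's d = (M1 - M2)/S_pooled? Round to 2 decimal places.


Cohen's d = (M1 - M2) / S_pooled
= (82 - 99) / 7
= -17 / 7
= -2.43


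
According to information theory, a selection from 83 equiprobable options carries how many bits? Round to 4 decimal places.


H = log2(n)
H = log2(83)
= 6.3750


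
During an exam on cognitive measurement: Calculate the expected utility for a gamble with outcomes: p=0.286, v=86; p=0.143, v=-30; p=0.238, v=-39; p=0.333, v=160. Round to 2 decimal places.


EU = sum(p_i * v_i)
0.286 * 86 = 24.596
0.143 * -30 = -4.29
0.238 * -39 = -9.282
0.333 * 160 = 53.28
EU = 24.596 + -4.29 + -9.282 + 53.28
= 64.30


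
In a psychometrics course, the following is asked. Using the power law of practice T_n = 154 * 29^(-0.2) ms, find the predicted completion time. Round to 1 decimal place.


T_n = 154 * 29^(-0.2)
29^(-0.2) = 0.509942
T_n = 154 * 0.509942
= 78.5 ms


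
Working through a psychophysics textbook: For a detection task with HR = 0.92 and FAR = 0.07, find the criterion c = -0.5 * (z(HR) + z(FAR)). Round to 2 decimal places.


c = -0.5 * (z(HR) + z(FAR))
z(0.92) = 1.4051
z(0.07) = -1.4758
c = -0.5 * (1.4051 + -1.4758)
= -0.5 * -0.0707
= 0.04


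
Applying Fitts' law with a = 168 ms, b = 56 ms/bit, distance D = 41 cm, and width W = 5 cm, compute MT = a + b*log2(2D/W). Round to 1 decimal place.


MT = 168 + 56 * log2(2*41/5)
2D/W = 16.4
log2(16.4) = 4.0356
MT = 168 + 56 * 4.0356
= 394.0 ms


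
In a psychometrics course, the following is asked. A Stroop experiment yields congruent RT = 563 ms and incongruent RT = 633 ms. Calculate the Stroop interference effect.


Stroop effect = RT(incongruent) - RT(congruent)
= 633 - 563
= 70 ms


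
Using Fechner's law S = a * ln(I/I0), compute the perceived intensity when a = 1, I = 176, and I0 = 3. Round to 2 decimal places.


S = 1 * ln(176/3)
I/I0 = 58.666667
ln(58.666667) = 4.0719
S = 1 * 4.0719
= 4.07


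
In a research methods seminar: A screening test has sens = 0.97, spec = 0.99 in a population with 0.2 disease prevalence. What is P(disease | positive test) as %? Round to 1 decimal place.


PPV = (sens * prev) / (sens * prev + (1-spec) * (1-prev))
Numerator = 0.97 * 0.2 = 0.194
P(positive and no disease) = (1 - spec) * (1 - prev) = (1 - 0.99) * (1 - 0.2) = 0.008
Denominator = 0.194 + 0.008 = 0.202
PPV = 0.194 / 0.202 = 0.960396
As percentage = 96.0


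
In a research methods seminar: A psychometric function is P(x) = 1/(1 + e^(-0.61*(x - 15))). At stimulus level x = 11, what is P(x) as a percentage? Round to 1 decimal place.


P(x) = 1/(1 + e^(-0.61*(11 - 15)))
Exponent = -0.61 * -4 = 2.44
e^(2.44) = 11.473041
P = 1/(1 + 11.473041) = 0.080173
Percentage = 8.0


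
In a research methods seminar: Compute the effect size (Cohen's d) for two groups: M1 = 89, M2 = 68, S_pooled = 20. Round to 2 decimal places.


Cohen's d = (M1 - M2) / S_pooled
= (89 - 68) / 20
= 21 / 20
= 1.05


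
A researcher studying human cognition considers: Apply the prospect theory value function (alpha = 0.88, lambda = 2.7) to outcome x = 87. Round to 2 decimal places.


Since x = 87 >= 0, use v(x) = x^0.88
87^0.88 = 50.9069
v(87) = 50.91


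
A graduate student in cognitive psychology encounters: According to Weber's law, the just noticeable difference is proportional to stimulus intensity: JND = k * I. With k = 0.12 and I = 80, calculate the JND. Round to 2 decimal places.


JND = k * I
JND = 0.12 * 80
= 9.60


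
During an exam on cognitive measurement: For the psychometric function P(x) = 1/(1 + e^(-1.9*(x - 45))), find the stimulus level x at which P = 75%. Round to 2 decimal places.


At P = 0.75: 0.75 = 1/(1 + e^(-k*(x-x0)))
Solving: e^(-k*(x-x0)) = 1/3
x = x0 + ln(3)/k
ln(3) = 1.0986
x = 45 + 1.0986/1.9
= 45 + 0.5782
= 45.58


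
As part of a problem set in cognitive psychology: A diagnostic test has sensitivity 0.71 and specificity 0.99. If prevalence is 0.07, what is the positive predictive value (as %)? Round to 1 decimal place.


PPV = (sens * prev) / (sens * prev + (1-spec) * (1-prev))
Numerator = 0.71 * 0.07 = 0.0497
P(positive and no disease) = (1 - spec) * (1 - prev) = (1 - 0.99) * (1 - 0.07) = 0.0093
Denominator = 0.0497 + 0.0093 = 0.059
PPV = 0.0497 / 0.059 = 0.842373
As percentage = 84.2


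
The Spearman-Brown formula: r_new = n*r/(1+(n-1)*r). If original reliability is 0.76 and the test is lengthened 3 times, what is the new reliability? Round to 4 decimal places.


r_new = n*r / (1 + (n-1)*r)
Numerator = 3 * 0.76 = 2.28
Denominator = 1 + 2 * 0.76 = 2.52
r_new = 2.28 / 2.52
= 0.9048


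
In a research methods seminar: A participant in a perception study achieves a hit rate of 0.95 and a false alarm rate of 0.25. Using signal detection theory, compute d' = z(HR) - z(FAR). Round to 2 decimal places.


d' = z(HR) - z(FAR)
z(0.95) = 1.6449
z(0.25) = -0.6745
d' = 1.6449 - -0.6745
= 2.32


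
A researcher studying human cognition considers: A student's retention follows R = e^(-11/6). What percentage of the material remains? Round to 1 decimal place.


R = e^(-t/S)
-t/S = -11/6 = -1.833333
R = e^(-1.833333) = 0.15988
Percentage = 0.15988 * 100
= 16.0


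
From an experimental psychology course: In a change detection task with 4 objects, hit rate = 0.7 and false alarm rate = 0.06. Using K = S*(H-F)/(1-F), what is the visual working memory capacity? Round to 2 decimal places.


K = S * (H - F) / (1 - F)
H - F = 0.64
1 - F = 0.94
K = 4 * 0.64 / 0.94
= 2.72


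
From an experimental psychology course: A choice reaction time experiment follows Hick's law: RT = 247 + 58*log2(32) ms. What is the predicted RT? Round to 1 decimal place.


RT = 247 + 58 * log2(32)
log2(32) = 5.0
RT = 247 + 58 * 5.0
= 247 + 290.0
= 537.0 ms


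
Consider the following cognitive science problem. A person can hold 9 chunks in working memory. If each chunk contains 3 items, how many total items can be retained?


Total items = chunks * items_per_chunk
= 9 * 3
= 27


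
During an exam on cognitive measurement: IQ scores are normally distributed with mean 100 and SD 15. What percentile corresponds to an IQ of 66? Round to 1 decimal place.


z = (IQ - mean) / SD
z = (66 - 100) / 15 = -2.2667
Percentile = Phi(-2.2667) * 100
Phi(-2.2667) = 0.011704
= 1.2


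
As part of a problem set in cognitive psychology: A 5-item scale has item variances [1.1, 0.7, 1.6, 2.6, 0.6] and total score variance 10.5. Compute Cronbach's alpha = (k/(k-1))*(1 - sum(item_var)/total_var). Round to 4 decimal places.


alpha = (k/(k-1)) * (1 - sum(s_i^2)/s_total^2)
sum(item variances) = 6.6
k/(k-1) = 5/4 = 1.25
1 - 6.6/10.5 = 1 - 0.628571 = 0.371429
alpha = 1.25 * 0.371429
= 0.4643


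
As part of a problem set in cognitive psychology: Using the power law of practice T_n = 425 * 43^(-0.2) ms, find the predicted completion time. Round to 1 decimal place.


T_n = 425 * 43^(-0.2)
43^(-0.2) = 0.47131
T_n = 425 * 0.47131
= 200.3 ms


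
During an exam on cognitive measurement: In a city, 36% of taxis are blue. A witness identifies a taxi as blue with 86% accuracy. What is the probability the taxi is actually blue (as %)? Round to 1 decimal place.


P(blue | says blue) = P(says blue | blue)*P(blue) / [P(says blue | blue)*P(blue) + P(says blue | not blue)*P(not blue)]
Numerator = 0.86 * 0.36 = 0.3096
False identification = 0.14 * 0.64 = 0.0896
P = 0.3096 / (0.3096 + 0.0896)
= 0.3096 / 0.3992
As percentage = 77.6


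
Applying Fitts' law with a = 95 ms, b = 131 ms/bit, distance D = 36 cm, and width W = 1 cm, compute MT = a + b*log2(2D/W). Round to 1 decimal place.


MT = 95 + 131 * log2(2*36/1)
2D/W = 72.0
log2(72.0) = 6.1699
MT = 95 + 131 * 6.1699
= 903.3 ms


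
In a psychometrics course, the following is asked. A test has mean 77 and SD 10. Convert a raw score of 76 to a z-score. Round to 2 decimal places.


z = (X - mu) / sigma
= (76 - 77) / 10
= -1 / 10
= -0.10


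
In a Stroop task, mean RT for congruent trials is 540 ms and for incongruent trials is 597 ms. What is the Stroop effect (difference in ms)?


Stroop effect = RT(incongruent) - RT(congruent)
= 597 - 540
= 57 ms


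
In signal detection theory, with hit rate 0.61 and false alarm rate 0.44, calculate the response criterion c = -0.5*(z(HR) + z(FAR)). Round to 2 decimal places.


c = -0.5 * (z(HR) + z(FAR))
z(0.61) = 0.2793
z(0.44) = -0.151
c = -0.5 * (0.2793 + -0.151)
= -0.5 * 0.1283
= -0.06


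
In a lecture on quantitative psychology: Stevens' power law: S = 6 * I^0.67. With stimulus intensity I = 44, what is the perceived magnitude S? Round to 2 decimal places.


S = 6 * 44^0.67
44^0.67 = 12.6216
S = 6 * 12.6216
= 75.73


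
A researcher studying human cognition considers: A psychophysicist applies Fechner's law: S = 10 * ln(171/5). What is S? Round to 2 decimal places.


S = 10 * ln(171/5)
I/I0 = 34.2
ln(34.2) = 3.5322
S = 10 * 3.5322
= 35.32


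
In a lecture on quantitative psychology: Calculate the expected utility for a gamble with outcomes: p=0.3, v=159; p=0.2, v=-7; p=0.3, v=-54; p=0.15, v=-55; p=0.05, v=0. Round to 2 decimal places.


EU = sum(p_i * v_i)
0.3 * 159 = 47.7
0.2 * -7 = -1.4
0.3 * -54 = -16.2
0.15 * -55 = -8.25
0.05 * 0 = 0.0
EU = 47.7 + -1.4 + -16.2 + -8.25 + 0.0
= 21.85


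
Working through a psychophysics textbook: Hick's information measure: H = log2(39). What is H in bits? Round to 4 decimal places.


H = log2(n)
H = log2(39)
= 5.2854


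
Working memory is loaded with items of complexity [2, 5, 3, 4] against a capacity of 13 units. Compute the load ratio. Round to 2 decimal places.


Total complexity = 2 + 5 + 3 + 4 = 14
Load = total / capacity = 14 / 13
= 1.08


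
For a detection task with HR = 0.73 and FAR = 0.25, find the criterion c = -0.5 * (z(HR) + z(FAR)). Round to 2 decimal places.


c = -0.5 * (z(HR) + z(FAR))
z(0.73) = 0.6128
z(0.25) = -0.6745
c = -0.5 * (0.6128 + -0.6745)
= -0.5 * -0.0617
= 0.03


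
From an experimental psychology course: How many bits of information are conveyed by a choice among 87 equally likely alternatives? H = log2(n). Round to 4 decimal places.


H = log2(n)
H = log2(87)
= 6.4429


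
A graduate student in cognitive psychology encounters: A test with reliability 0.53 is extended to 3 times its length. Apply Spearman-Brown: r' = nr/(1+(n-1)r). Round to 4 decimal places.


r_new = n*r / (1 + (n-1)*r)
Numerator = 3 * 0.53 = 1.59
Denominator = 1 + 2 * 0.53 = 2.06
r_new = 1.59 / 2.06
= 0.7718


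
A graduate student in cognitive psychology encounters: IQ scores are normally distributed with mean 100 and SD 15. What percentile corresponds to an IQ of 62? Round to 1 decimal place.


z = (IQ - mean) / SD
z = (62 - 100) / 15 = -2.5333
Percentile = Phi(-2.5333) * 100
Phi(-2.5333) = 0.00565
= 0.6


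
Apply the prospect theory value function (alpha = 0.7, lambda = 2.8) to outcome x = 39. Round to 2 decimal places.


Since x = 39 >= 0, use v(x) = x^0.7
39^0.7 = 12.9941
v(39) = 12.99


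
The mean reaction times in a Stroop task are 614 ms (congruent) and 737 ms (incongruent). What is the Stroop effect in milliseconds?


Stroop effect = RT(incongruent) - RT(congruent)
= 737 - 614
= 123 ms


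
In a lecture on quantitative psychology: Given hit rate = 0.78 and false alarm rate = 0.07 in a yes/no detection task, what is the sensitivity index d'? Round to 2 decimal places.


d' = z(HR) - z(FAR)
z(0.78) = 0.7722
z(0.07) = -1.4758
d' = 0.7722 - -1.4758
= 2.25


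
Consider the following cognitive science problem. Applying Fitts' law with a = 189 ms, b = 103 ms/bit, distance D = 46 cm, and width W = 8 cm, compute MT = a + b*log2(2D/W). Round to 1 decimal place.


MT = 189 + 103 * log2(2*46/8)
2D/W = 11.5
log2(11.5) = 3.5236
MT = 189 + 103 * 3.5236
= 551.9 ms


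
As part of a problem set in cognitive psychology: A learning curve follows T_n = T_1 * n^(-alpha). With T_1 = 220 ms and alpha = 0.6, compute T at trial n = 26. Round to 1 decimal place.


T_n = 220 * 26^(-0.6)
26^(-0.6) = 0.141585
T_n = 220 * 0.141585
= 31.1 ms


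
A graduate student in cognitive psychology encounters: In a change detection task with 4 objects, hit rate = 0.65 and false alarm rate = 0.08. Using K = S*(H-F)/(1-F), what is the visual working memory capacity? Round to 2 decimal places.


K = S * (H - F) / (1 - F)
H - F = 0.57
1 - F = 0.92
K = 4 * 0.57 / 0.92
= 2.48


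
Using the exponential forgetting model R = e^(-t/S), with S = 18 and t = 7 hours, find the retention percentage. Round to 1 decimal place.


R = e^(-t/S)
-t/S = -7/18 = -0.388889
R = e^(-0.388889) = 0.67781
Percentage = 0.67781 * 100
= 67.8


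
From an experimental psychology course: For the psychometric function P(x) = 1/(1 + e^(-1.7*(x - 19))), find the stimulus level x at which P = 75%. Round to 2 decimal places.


At P = 0.75: 0.75 = 1/(1 + e^(-k*(x-x0)))
Solving: e^(-k*(x-x0)) = 1/3
x = x0 + ln(3)/k
ln(3) = 1.0986
x = 19 + 1.0986/1.7
= 19 + 0.6462
= 19.65


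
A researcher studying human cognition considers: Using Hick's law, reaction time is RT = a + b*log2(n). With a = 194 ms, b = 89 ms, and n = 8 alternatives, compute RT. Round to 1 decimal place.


RT = 194 + 89 * log2(8)
log2(8) = 3.0
RT = 194 + 89 * 3.0
= 194 + 267.0
= 461.0 ms


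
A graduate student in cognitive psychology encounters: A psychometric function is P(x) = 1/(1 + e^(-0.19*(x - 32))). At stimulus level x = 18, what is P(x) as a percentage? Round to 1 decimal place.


P(x) = 1/(1 + e^(-0.19*(18 - 32)))
Exponent = -0.19 * -14 = 2.66
e^(2.66) = 14.296289
P = 1/(1 + 14.296289) = 0.065375
Percentage = 6.5


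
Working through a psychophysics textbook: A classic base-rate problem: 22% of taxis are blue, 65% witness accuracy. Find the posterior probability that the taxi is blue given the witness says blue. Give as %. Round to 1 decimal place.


P(blue | says blue) = P(says blue | blue)*P(blue) / [P(says blue | blue)*P(blue) + P(says blue | not blue)*P(not blue)]
Numerator = 0.65 * 0.22 = 0.143
False identification = 0.35 * 0.78 = 0.273
P = 0.143 / (0.143 + 0.273)
= 0.143 / 0.416
As percentage = 34.4


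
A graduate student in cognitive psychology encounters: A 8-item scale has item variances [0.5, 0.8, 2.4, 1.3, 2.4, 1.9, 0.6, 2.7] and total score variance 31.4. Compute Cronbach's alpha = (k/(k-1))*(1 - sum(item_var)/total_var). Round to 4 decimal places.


alpha = (k/(k-1)) * (1 - sum(s_i^2)/s_total^2)
sum(item variances) = 12.6
k/(k-1) = 8/7 = 1.142857
1 - 12.6/31.4 = 1 - 0.401274 = 0.598726
alpha = 1.142857 * 0.598726
= 0.6843


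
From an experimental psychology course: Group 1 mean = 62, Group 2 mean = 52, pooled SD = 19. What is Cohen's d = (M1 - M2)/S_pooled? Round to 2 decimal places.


Cohen's d = (M1 - M2) / S_pooled
= (62 - 52) / 19
= 10 / 19
= 0.53


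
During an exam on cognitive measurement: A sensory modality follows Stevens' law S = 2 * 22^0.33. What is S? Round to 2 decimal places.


S = 2 * 22^0.33
22^0.33 = 2.7733
S = 2 * 2.7733
= 5.55


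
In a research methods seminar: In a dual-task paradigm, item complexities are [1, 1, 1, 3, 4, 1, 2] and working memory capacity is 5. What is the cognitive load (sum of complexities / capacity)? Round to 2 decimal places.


Total complexity = 1 + 1 + 1 + 3 + 4 + 1 + 2 = 13
Load = total / capacity = 13 / 5
= 2.60


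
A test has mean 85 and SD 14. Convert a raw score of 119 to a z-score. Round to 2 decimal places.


z = (X - mu) / sigma
= (119 - 85) / 14
= 34 / 14
= 2.43


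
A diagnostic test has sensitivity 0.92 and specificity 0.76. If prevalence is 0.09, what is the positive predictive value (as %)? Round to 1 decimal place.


PPV = (sens * prev) / (sens * prev + (1-spec) * (1-prev))
Numerator = 0.92 * 0.09 = 0.0828
P(positive and no disease) = (1 - spec) * (1 - prev) = (1 - 0.76) * (1 - 0.09) = 0.2184
Denominator = 0.0828 + 0.2184 = 0.3012
PPV = 0.0828 / 0.3012 = 0.2749
As percentage = 27.5


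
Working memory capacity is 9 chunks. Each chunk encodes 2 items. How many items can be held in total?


Total items = chunks * items_per_chunk
= 9 * 2
= 18


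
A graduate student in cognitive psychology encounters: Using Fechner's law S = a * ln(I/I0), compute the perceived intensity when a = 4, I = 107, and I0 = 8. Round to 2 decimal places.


S = 4 * ln(107/8)
I/I0 = 13.375
ln(13.375) = 2.5934
S = 4 * 2.5934
= 10.37


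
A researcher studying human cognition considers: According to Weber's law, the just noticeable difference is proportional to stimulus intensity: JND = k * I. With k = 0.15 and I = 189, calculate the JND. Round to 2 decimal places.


JND = k * I
JND = 0.15 * 189
= 28.35


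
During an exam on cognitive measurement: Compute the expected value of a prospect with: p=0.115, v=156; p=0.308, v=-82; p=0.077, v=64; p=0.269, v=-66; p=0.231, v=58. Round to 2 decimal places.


EU = sum(p_i * v_i)
0.115 * 156 = 17.94
0.308 * -82 = -25.256
0.077 * 64 = 4.928
0.269 * -66 = -17.754
0.231 * 58 = 13.398
EU = 17.94 + -25.256 + 4.928 + -17.754 + 13.398
= -6.74


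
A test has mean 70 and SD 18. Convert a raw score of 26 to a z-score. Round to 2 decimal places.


z = (X - mu) / sigma
= (26 - 70) / 18
= -44 / 18
= -2.44


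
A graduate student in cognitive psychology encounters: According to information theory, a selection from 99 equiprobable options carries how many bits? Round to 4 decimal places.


H = log2(n)
H = log2(99)
= 6.6294


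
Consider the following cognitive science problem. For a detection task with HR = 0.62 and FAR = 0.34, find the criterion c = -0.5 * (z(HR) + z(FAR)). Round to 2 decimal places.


c = -0.5 * (z(HR) + z(FAR))
z(0.62) = 0.3055
z(0.34) = -0.4125
c = -0.5 * (0.3055 + -0.4125)
= -0.5 * -0.107
= 0.05


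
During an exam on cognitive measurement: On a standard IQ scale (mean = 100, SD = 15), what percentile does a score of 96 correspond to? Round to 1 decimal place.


z = (IQ - mean) / SD
z = (96 - 100) / 15 = -0.2667
Percentile = Phi(-0.2667) * 100
Phi(-0.2667) = 0.39485
= 39.5


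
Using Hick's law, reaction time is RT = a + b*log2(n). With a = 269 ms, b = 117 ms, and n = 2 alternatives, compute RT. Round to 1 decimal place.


RT = 269 + 117 * log2(2)
log2(2) = 1.0
RT = 269 + 117 * 1.0
= 269 + 117.0
= 386.0 ms


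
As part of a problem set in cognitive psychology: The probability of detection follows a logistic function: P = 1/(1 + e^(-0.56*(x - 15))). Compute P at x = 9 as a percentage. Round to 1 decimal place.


P(x) = 1/(1 + e^(-0.56*(9 - 15)))
Exponent = -0.56 * -6 = 3.36
e^(3.36) = 28.789191
P = 1/(1 + 28.789191) = 0.033569
Percentage = 3.4


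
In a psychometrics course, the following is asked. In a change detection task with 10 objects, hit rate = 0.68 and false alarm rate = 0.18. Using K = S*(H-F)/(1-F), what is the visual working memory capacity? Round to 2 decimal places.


K = S * (H - F) / (1 - F)
H - F = 0.5
1 - F = 0.82
K = 10 * 0.5 / 0.82
= 6.10


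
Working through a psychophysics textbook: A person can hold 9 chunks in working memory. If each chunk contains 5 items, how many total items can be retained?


Total items = chunks * items_per_chunk
= 9 * 5
= 45


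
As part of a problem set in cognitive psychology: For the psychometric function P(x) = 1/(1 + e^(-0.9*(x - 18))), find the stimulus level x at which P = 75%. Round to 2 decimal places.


At P = 0.75: 0.75 = 1/(1 + e^(-k*(x-x0)))
Solving: e^(-k*(x-x0)) = 1/3
x = x0 + ln(3)/k
ln(3) = 1.0986
x = 18 + 1.0986/0.9
= 18 + 1.2207
= 19.22


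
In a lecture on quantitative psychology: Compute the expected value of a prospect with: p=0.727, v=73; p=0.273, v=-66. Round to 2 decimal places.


EU = sum(p_i * v_i)
0.727 * 73 = 53.071
0.273 * -66 = -18.018
EU = 53.071 + -18.018
= 35.05


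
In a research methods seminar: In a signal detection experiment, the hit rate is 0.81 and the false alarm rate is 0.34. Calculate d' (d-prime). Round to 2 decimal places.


d' = z(HR) - z(FAR)
z(0.81) = 0.8779
z(0.34) = -0.4125
d' = 0.8779 - -0.4125
= 1.29


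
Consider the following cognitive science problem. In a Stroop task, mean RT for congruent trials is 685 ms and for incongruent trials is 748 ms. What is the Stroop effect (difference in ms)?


Stroop effect = RT(incongruent) - RT(congruent)
= 748 - 685
= 63 ms


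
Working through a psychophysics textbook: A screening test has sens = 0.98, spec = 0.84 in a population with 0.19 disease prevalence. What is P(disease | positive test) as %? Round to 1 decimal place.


PPV = (sens * prev) / (sens * prev + (1-spec) * (1-prev))
Numerator = 0.98 * 0.19 = 0.1862
P(positive and no disease) = (1 - spec) * (1 - prev) = (1 - 0.84) * (1 - 0.19) = 0.1296
Denominator = 0.1862 + 0.1296 = 0.3158
PPV = 0.1862 / 0.3158 = 0.589614
As percentage = 59.0


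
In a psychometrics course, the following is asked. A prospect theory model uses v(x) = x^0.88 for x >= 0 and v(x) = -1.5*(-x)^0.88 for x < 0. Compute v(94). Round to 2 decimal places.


Since x = 94 >= 0, use v(x) = x^0.88
94^0.88 = 54.4945
v(94) = 54.49


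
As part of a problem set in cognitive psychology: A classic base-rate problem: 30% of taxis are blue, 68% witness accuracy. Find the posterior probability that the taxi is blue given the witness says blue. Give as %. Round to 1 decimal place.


P(blue | says blue) = P(says blue | blue)*P(blue) / [P(says blue | blue)*P(blue) + P(says blue | not blue)*P(not blue)]
Numerator = 0.68 * 0.3 = 0.204
False identification = 0.32 * 0.7 = 0.224
P = 0.204 / (0.204 + 0.224)
= 0.204 / 0.428
As percentage = 47.7


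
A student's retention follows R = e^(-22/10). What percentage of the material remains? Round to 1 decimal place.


R = e^(-t/S)
-t/S = -22/10 = -2.2
R = e^(-2.2) = 0.110803
Percentage = 0.110803 * 100
= 11.1


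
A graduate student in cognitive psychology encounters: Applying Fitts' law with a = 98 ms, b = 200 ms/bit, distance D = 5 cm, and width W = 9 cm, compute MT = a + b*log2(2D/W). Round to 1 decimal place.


MT = 98 + 200 * log2(2*5/9)
2D/W = 1.111111
log2(1.111111) = 0.152
MT = 98 + 200 * 0.152
= 128.4 ms


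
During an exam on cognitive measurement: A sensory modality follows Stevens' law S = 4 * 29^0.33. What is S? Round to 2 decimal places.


S = 4 * 29^0.33
29^0.33 = 3.038
S = 4 * 3.038
= 12.15


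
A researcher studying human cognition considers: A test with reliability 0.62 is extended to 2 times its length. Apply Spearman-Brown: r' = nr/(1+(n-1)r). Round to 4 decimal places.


r_new = n*r / (1 + (n-1)*r)
Numerator = 2 * 0.62 = 1.24
Denominator = 1 + 1 * 0.62 = 1.62
r_new = 1.24 / 1.62
= 0.7654


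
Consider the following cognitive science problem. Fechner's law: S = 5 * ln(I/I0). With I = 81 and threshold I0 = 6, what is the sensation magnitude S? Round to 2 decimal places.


S = 5 * ln(81/6)
I/I0 = 13.5
ln(13.5) = 2.6027
S = 5 * 2.6027
= 13.01


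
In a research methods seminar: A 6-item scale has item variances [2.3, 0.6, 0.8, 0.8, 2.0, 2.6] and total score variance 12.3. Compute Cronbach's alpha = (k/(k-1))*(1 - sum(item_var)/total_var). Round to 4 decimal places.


alpha = (k/(k-1)) * (1 - sum(s_i^2)/s_total^2)
sum(item variances) = 9.1
k/(k-1) = 6/5 = 1.2
1 - 9.1/12.3 = 1 - 0.739837 = 0.260163
alpha = 1.2 * 0.260163
= 0.3122


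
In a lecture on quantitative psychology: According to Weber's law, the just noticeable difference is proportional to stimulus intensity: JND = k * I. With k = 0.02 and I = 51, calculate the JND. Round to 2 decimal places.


JND = k * I
JND = 0.02 * 51
= 1.02


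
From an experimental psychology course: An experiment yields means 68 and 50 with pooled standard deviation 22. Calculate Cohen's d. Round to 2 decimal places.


Cohen's d = (M1 - M2) / S_pooled
= (68 - 50) / 22
= 18 / 22
= 0.82


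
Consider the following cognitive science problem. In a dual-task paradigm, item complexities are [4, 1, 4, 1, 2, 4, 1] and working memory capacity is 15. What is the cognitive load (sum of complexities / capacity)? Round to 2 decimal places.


Total complexity = 4 + 1 + 4 + 1 + 2 + 4 + 1 = 17
Load = total / capacity = 17 / 15
= 1.13


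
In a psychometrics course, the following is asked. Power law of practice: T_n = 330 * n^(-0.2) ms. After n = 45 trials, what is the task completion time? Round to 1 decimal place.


T_n = 330 * 45^(-0.2)
45^(-0.2) = 0.467044
T_n = 330 * 0.467044
= 154.1 ms


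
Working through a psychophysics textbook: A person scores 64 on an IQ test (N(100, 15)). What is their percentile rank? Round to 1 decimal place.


z = (IQ - mean) / SD
z = (64 - 100) / 15 = -2.4
Percentile = Phi(-2.4) * 100
Phi(-2.4) = 0.008198
= 0.8


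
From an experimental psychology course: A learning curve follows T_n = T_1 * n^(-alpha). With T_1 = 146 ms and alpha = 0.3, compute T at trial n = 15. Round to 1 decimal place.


T_n = 146 * 15^(-0.3)
15^(-0.3) = 0.443785
T_n = 146 * 0.443785
= 64.8 ms


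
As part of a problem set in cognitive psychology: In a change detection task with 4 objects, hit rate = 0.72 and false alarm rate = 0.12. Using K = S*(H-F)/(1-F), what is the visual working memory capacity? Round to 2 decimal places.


K = S * (H - F) / (1 - F)
H - F = 0.6
1 - F = 0.88
K = 4 * 0.6 / 0.88
= 2.73


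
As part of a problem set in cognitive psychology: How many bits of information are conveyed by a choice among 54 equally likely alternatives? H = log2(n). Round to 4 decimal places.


H = log2(n)
H = log2(54)
= 5.7549


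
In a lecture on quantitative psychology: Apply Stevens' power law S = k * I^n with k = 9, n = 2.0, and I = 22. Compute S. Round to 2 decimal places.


S = 9 * 22^2.0
22^2.0 = 484.0
S = 9 * 484.0
= 4356.00


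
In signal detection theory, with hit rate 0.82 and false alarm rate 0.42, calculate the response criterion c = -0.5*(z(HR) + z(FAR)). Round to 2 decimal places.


c = -0.5 * (z(HR) + z(FAR))
z(0.82) = 0.9154
z(0.42) = -0.2019
c = -0.5 * (0.9154 + -0.2019)
= -0.5 * 0.7135
= -0.36


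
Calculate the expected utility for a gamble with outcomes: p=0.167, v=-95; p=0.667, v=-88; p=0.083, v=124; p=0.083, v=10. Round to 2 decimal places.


EU = sum(p_i * v_i)
0.167 * -95 = -15.865
0.667 * -88 = -58.696
0.083 * 124 = 10.292
0.083 * 10 = 0.83
EU = -15.865 + -58.696 + 10.292 + 0.83
= -63.44


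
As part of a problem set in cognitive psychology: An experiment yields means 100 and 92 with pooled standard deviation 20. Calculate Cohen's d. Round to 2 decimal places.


Cohen's d = (M1 - M2) / S_pooled
= (100 - 92) / 20
= 8 / 20
= 0.40


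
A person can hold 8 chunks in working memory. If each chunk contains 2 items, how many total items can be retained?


Total items = chunks * items_per_chunk
= 8 * 2
= 16


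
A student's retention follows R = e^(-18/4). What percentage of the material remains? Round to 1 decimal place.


R = e^(-t/S)
-t/S = -18/4 = -4.5
R = e^(-4.5) = 0.011109
Percentage = 0.011109 * 100
= 1.1


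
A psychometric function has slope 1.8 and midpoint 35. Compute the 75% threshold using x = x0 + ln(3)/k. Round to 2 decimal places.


At P = 0.75: 0.75 = 1/(1 + e^(-k*(x-x0)))
Solving: e^(-k*(x-x0)) = 1/3
x = x0 + ln(3)/k
ln(3) = 1.0986
x = 35 + 1.0986/1.8
= 35 + 0.6103
= 35.61


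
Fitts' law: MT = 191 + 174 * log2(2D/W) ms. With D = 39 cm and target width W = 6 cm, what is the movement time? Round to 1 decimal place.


MT = 191 + 174 * log2(2*39/6)
2D/W = 13.0
log2(13.0) = 3.7004
MT = 191 + 174 * 3.7004
= 834.9 ms


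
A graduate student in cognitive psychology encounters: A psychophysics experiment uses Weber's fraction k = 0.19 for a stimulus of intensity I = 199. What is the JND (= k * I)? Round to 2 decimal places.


JND = k * I
JND = 0.19 * 199
= 37.81


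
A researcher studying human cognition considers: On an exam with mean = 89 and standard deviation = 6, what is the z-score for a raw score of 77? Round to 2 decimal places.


z = (X - mu) / sigma
= (77 - 89) / 6
= -12 / 6
= -2.00


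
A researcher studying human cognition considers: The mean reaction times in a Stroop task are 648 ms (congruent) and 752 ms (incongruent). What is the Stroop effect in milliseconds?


Stroop effect = RT(incongruent) - RT(congruent)
= 752 - 648
= 104 ms


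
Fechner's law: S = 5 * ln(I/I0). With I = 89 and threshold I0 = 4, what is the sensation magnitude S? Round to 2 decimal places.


S = 5 * ln(89/4)
I/I0 = 22.25
ln(22.25) = 3.1023
S = 5 * 3.1023
= 15.51


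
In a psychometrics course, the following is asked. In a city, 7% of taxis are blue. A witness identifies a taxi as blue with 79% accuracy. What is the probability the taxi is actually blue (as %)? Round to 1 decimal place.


P(blue | says blue) = P(says blue | blue)*P(blue) / [P(says blue | blue)*P(blue) + P(says blue | not blue)*P(not blue)]
Numerator = 0.79 * 0.07 = 0.0553
False identification = 0.21 * 0.93 = 0.1953
P = 0.0553 / (0.0553 + 0.1953)
= 0.0553 / 0.2506
As percentage = 22.1


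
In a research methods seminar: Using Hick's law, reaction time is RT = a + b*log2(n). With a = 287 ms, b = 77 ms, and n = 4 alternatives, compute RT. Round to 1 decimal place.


RT = 287 + 77 * log2(4)
log2(4) = 2.0
RT = 287 + 77 * 2.0
= 287 + 154.0
= 441.0 ms


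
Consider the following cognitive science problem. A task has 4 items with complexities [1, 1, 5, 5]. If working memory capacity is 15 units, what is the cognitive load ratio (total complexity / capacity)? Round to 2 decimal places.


Total complexity = 1 + 1 + 5 + 5 = 12
Load = total / capacity = 12 / 15
= 0.80


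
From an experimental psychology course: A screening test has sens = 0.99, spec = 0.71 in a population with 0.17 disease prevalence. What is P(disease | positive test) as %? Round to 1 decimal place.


PPV = (sens * prev) / (sens * prev + (1-spec) * (1-prev))
Numerator = 0.99 * 0.17 = 0.1683
P(positive and no disease) = (1 - spec) * (1 - prev) = (1 - 0.71) * (1 - 0.17) = 0.2407
Denominator = 0.1683 + 0.2407 = 0.409
PPV = 0.1683 / 0.409 = 0.411491
As percentage = 41.1


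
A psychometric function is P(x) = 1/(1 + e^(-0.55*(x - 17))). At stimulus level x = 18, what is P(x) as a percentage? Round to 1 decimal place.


P(x) = 1/(1 + e^(-0.55*(18 - 17)))
Exponent = -0.55 * 1 = -0.55
e^(-0.55) = 0.57695
P = 1/(1 + 0.57695) = 0.634136
Percentage = 63.4


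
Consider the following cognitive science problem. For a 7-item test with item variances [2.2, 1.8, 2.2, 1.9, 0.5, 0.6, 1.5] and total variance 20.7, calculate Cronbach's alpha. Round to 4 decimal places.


alpha = (k/(k-1)) * (1 - sum(s_i^2)/s_total^2)
sum(item variances) = 10.7
k/(k-1) = 7/6 = 1.166667
1 - 10.7/20.7 = 1 - 0.516908 = 0.483092
alpha = 1.166667 * 0.483092
= 0.5636


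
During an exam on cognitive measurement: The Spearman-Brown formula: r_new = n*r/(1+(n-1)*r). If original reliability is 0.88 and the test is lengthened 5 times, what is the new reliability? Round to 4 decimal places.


r_new = n*r / (1 + (n-1)*r)
Numerator = 5 * 0.88 = 4.4
Denominator = 1 + 4 * 0.88 = 4.52
r_new = 4.4 / 4.52
= 0.9735


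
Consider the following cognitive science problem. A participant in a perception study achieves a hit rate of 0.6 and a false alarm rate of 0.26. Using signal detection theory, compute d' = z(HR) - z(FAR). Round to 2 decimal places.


d' = z(HR) - z(FAR)
z(0.6) = 0.2533
z(0.26) = -0.6433
d' = 0.2533 - -0.6433
= 0.90


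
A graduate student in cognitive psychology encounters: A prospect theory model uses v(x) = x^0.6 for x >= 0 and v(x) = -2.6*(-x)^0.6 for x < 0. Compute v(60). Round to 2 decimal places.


Since x = 60 >= 0, use v(x) = x^0.6
60^0.6 = 11.6652
v(60) = 11.67


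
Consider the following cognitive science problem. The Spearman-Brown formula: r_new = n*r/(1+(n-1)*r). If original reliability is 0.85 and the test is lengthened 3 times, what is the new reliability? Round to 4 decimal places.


r_new = n*r / (1 + (n-1)*r)
Numerator = 3 * 0.85 = 2.55
Denominator = 1 + 2 * 0.85 = 2.7
r_new = 2.55 / 2.7
= 0.9444


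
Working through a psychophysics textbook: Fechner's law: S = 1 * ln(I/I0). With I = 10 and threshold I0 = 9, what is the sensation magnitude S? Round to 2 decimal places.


S = 1 * ln(10/9)
I/I0 = 1.111111
ln(1.111111) = 0.1054
S = 1 * 0.1054
= 0.11


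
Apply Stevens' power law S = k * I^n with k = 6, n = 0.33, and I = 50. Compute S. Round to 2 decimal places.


S = 6 * 50^0.33
50^0.33 = 3.6363
S = 6 * 3.6363
= 21.82


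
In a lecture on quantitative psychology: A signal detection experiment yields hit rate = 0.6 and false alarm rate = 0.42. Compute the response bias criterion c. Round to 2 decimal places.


c = -0.5 * (z(HR) + z(FAR))
z(0.6) = 0.2533
z(0.42) = -0.2019
c = -0.5 * (0.2533 + -0.2019)
= -0.5 * 0.0514
= -0.03


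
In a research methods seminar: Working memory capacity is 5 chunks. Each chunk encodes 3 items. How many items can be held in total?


Total items = chunks * items_per_chunk
= 5 * 3
= 15


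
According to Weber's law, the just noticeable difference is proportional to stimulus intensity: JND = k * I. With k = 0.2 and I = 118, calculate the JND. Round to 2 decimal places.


JND = k * I
JND = 0.2 * 118
= 23.60


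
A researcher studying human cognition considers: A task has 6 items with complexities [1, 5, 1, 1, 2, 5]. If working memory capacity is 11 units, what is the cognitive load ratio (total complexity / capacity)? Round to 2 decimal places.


Total complexity = 1 + 5 + 1 + 1 + 2 + 5 = 15
Load = total / capacity = 15 / 11
= 1.36


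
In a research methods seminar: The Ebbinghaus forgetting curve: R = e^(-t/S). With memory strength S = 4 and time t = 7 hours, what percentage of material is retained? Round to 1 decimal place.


R = e^(-t/S)
-t/S = -7/4 = -1.75
R = e^(-1.75) = 0.173774
Percentage = 0.173774 * 100
= 17.4


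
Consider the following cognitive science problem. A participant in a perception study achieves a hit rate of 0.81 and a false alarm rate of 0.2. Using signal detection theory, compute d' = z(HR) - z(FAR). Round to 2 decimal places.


d' = z(HR) - z(FAR)
z(0.81) = 0.8779
z(0.2) = -0.8416
d' = 0.8779 - -0.8416
= 1.72


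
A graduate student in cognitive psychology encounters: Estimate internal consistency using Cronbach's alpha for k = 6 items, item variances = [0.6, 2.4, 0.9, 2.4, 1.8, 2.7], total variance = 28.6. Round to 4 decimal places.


alpha = (k/(k-1)) * (1 - sum(s_i^2)/s_total^2)
sum(item variances) = 10.8
k/(k-1) = 6/5 = 1.2
1 - 10.8/28.6 = 1 - 0.377622 = 0.622378
alpha = 1.2 * 0.622378
= 0.7469


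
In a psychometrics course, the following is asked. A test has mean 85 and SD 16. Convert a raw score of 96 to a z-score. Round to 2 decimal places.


z = (X - mu) / sigma
= (96 - 85) / 16
= 11 / 16
= 0.69


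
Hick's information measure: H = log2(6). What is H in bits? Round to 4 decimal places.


H = log2(n)
H = log2(6)
= 2.5850


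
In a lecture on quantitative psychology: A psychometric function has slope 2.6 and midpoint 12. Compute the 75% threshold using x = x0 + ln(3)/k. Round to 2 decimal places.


At P = 0.75: 0.75 = 1/(1 + e^(-k*(x-x0)))
Solving: e^(-k*(x-x0)) = 1/3
x = x0 + ln(3)/k
ln(3) = 1.0986
x = 12 + 1.0986/2.6
= 12 + 0.4225
= 12.42


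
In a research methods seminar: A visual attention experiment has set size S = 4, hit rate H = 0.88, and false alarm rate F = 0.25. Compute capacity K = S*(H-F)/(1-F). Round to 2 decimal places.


K = S * (H - F) / (1 - F)
H - F = 0.63
1 - F = 0.75
K = 4 * 0.63 / 0.75
= 3.36


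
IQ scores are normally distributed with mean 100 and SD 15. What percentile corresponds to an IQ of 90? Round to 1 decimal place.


z = (IQ - mean) / SD
z = (90 - 100) / 15 = -0.6667
Percentile = Phi(-0.6667) * 100
Phi(-0.6667) = 0.252482
= 25.2


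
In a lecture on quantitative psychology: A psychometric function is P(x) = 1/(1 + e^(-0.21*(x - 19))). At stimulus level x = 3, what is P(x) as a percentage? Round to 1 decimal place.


P(x) = 1/(1 + e^(-0.21*(3 - 19)))
Exponent = -0.21 * -16 = 3.36
e^(3.36) = 28.789191
P = 1/(1 + 28.789191) = 0.033569
Percentage = 3.4


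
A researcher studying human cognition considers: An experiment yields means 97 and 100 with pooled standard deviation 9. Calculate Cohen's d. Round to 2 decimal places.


Cohen's d = (M1 - M2) / S_pooled
= (97 - 100) / 9
= -3 / 9
= -0.33


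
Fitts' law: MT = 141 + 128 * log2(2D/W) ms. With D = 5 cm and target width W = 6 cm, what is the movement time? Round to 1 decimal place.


MT = 141 + 128 * log2(2*5/6)
2D/W = 1.666667
log2(1.666667) = 0.737
MT = 141 + 128 * 0.737
= 235.3 ms


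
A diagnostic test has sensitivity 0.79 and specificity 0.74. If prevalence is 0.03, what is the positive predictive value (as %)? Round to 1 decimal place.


PPV = (sens * prev) / (sens * prev + (1-spec) * (1-prev))
Numerator = 0.79 * 0.03 = 0.0237
P(positive and no disease) = (1 - spec) * (1 - prev) = (1 - 0.74) * (1 - 0.03) = 0.2522
Denominator = 0.0237 + 0.2522 = 0.2759
PPV = 0.0237 / 0.2759 = 0.085901
As percentage = 8.6


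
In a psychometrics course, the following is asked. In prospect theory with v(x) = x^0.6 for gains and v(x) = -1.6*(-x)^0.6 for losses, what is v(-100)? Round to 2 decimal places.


Since x = -100 < 0, use v(x) = -lambda*(-x)^alpha
(-x) = 100
100^0.6 = 15.8489
v(-100) = -1.6 * 15.8489
= -25.36


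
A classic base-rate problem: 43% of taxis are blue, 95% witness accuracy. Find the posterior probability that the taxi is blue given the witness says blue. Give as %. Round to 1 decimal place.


P(blue | says blue) = P(says blue | blue)*P(blue) / [P(says blue | blue)*P(blue) + P(says blue | not blue)*P(not blue)]
Numerator = 0.95 * 0.43 = 0.4085
False identification = 0.05 * 0.57 = 0.0285
P = 0.4085 / (0.4085 + 0.0285)
= 0.4085 / 0.437
As percentage = 93.5


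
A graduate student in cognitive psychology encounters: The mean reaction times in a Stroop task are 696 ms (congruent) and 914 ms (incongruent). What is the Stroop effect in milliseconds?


Stroop effect = RT(incongruent) - RT(congruent)
= 914 - 696
= 218 ms


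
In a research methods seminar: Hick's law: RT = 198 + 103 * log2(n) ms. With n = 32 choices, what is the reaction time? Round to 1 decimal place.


RT = 198 + 103 * log2(32)
log2(32) = 5.0
RT = 198 + 103 * 5.0
= 198 + 515.0
= 713.0 ms


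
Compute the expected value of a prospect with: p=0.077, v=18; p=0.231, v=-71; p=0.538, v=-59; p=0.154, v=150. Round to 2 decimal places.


EU = sum(p_i * v_i)
0.077 * 18 = 1.386
0.231 * -71 = -16.401
0.538 * -59 = -31.742
0.154 * 150 = 23.1
EU = 1.386 + -16.401 + -31.742 + 23.1
= -23.66


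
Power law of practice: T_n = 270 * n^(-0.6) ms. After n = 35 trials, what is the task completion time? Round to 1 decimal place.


T_n = 270 * 35^(-0.6)
35^(-0.6) = 0.118457
T_n = 270 * 0.118457
= 32.0 ms


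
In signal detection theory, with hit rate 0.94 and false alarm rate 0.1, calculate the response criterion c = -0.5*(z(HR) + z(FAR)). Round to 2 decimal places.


c = -0.5 * (z(HR) + z(FAR))
z(0.94) = 1.5548
z(0.1) = -1.2816
c = -0.5 * (1.5548 + -1.2816)
= -0.5 * 0.2732
= -0.14


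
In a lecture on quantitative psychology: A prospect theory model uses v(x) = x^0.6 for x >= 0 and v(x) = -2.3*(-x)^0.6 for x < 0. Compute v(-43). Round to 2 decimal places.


Since x = -43 < 0, use v(x) = -lambda*(-x)^alpha
(-x) = 43
43^0.6 = 9.5517
v(-43) = -2.3 * 9.5517
= -21.97
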